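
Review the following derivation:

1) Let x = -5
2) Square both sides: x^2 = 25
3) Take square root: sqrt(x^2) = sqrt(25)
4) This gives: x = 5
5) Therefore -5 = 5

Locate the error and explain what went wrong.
Step 4: This gives: x = 5

Step 4 incorrectly states that sqrt(x^2) = x. The correct identity is sqrt(x^2) = |x|. Since x = -5 < 0, we have sqrt(x^2) = |-5| = 5, not x = -5.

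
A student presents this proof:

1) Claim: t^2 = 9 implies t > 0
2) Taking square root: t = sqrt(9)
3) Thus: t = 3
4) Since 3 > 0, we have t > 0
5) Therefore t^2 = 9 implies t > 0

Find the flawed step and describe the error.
Step 2: Taking square root: t = sqrt(9)

Step 2 takes the square root and assumes the positive root only. The equation t^2 = 9 actually has two solutions: t = 3 and t = -3. The proof silently assumes t > 0 without justification, then uses this assumption to conclude t > 0, which is circular. The counterexample t = -3 shows the claim is false.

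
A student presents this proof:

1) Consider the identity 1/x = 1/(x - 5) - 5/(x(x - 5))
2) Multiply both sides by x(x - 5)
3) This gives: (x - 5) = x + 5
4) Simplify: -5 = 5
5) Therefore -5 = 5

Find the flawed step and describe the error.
Step 3: This gives: (x - 5) = x + 5

Step 3 makes a sign error when clearing denominators. Multiplying -5/(x(x - 5)) by x(x - 5) gives -5, not +5. The correct result is (x - 5) = x - 5, which is trivially true, not (x - 5) = x + 5. (Step 1 is a valid identity: 1/(x - 5) - 5/(x(x - 5)) = (x - 5)/(x(x - 5)) = 1/x.)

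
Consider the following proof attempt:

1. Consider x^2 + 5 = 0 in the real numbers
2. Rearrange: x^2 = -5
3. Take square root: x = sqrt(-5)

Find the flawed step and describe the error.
Step 3: Take square root: x = sqrt(-5)

Step 3 takes the square root of -5, which is negative. In the real number system, the square root of a negative number is undefined. The equation x^2 + 5 = 0 has no real solutions. Square roots of negative numbers only exist in the complex numbers.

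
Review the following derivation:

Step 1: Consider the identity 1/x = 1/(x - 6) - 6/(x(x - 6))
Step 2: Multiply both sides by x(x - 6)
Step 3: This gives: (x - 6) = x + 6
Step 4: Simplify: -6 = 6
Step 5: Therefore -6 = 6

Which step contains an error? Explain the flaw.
Step 3: This gives: (x - 6) = x + 6

Step 3 makes a sign error when clearing denominators. Multiplying -6/(x(x - 6)) by x(x - 6) gives -6, not +6. The correct result is (x - 6) = x - 6, which is trivially true, not (x - 6) = x + 6. (Step 1 is a valid identity: 1/(x - 6) - 6/(x(x - 6)) = (x - 6)/(x(x - 6)) = 1/x.)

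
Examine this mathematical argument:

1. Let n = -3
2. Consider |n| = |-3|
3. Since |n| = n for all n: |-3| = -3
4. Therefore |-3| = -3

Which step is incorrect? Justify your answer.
Step 3: Since |n| = n for all n: |-3| = -3

Step 3 incorrectly states that |n| = n for all n. The correct definition is |n| = n when n >= 0, and |n| = -n when n < 0. Since -3 < 0, we have |-3| = -(-3) = 3, not -3.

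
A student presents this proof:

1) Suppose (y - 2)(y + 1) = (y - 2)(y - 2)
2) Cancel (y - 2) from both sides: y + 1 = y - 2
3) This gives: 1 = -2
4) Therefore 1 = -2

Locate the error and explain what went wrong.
Step 2: Cancel (y - 2) from both sides: y + 1 = y - 2

Step 2 cancels (y - 2) from both sides. This is only valid if (y - 2) ≠ 0, i.e., y ≠ 2. When y = 2, both sides equal zero regardless of the other factors. The correct approach requires considering y = 2 as a separate case.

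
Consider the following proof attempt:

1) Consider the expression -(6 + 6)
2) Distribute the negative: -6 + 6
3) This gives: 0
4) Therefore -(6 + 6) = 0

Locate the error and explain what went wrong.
Step 2: Distribute the negative: -6 + 6

Step 2 incorrectly distributes the negative sign. The correct distribution is -(6 + 6) = -6 - 6 = -12. The negative must be applied to both terms, not just the first. The error treats -(6 + 6) as -6 + 6, which equals 0 instead of -12.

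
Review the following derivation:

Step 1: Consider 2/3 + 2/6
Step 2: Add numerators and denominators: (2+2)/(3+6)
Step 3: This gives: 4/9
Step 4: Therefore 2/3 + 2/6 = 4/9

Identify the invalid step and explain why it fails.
Step 2: Add numerators and denominators: (2+2)/(3+6)

Step 2 incorrectly adds fractions by separately adding numerators and denominators. This is wrong. The correct method requires a common denominator: 2/3 + 2/6 = (2×6 + 2×3)/(3×6) = 18/18 = 1. The method used gives 4/9, which is different.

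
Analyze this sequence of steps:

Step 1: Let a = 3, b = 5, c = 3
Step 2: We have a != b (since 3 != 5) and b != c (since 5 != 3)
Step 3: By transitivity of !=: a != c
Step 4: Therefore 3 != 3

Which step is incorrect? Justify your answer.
Step 3: By transitivity of !=: a != c

Step 3 incorrectly applies transitivity to the '!=' relation. Transitivity states: if a R b and b R c, then a R c. However, '!=' is not transitive. Counterexample: 3 != 5 and 5 != 3, but 3 = 3 (both equal 3). Transitivity holds for relations like <, <=, =, but not for !=.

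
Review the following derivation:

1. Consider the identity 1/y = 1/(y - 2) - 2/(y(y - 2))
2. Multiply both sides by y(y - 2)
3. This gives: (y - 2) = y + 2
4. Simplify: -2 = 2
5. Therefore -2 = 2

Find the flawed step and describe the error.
Step 3: This gives: (y - 2) = y + 2

Step 3 makes a sign error when clearing denominators. Multiplying -2/(y(y - 2)) by y(y - 2) gives -2, not +2. The correct result is (y - 2) = y - 2, which is trivially true, not (y - 2) = y + 2. (Step 1 is a valid identity: 1/(y - 2) - 2/(y(y - 2)) = (y - 2)/(y(y - 2)) = 1/y.)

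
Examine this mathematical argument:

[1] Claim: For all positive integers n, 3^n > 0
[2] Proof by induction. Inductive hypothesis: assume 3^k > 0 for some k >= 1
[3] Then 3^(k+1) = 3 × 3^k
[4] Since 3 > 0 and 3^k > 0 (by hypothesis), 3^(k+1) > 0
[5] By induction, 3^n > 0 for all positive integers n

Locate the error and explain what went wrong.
Step 5: By induction, 3^n > 0 for all positive integers n

Step 5 concludes the proof by induction, but no base case was ever established. A valid induction proof requires: (1) a base case proving 3^1 > 0, and (2) an inductive step showing IF 3^k > 0 THEN 3^(k+1) > 0. Steps 2-4 correctly establish the inductive step, but without the base case the conclusion in step 5 does not follow.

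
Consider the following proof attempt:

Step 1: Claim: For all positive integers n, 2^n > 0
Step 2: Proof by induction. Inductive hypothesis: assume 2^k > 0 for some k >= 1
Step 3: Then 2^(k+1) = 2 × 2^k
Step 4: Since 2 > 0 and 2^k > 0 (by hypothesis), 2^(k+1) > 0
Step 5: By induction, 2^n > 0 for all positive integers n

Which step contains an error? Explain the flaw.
Step 5: By induction, 2^n > 0 for all positive integers n

Step 5 concludes the proof by induction, but no base case was ever established. A valid induction proof requires: (1) a base case proving 2^1 > 0, and (2) an inductive step showing IF 2^k > 0 THEN 2^(k+1) > 0. Steps 2-4 correctly establish the inductive step, but without the base case the conclusion in step 5 does not follow.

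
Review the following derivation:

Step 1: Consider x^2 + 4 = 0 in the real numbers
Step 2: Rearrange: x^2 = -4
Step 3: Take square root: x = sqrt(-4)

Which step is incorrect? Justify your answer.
Step 3: Take square root: x = sqrt(-4)

Step 3 takes the square root of -4, which is negative. In the real number system, the square root of a negative number is undefined. The equation x^2 + 4 = 0 has no real solutions. Square roots of negative numbers only exist in the complex numbers.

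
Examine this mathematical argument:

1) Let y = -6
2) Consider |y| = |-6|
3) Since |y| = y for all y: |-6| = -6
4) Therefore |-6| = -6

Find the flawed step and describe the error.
Step 3: Since |y| = y for all y: |-6| = -6

Step 3 incorrectly states that |y| = y for all y. The correct definition is |y| = y when y >= 0, and |y| = -y when y < 0. Since -6 < 0, we have |-6| = -(-6) = 6, not -6.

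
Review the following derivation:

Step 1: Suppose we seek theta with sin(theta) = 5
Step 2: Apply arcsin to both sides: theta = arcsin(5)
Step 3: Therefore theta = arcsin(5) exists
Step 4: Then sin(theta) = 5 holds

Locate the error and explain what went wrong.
Step 2: Apply arcsin to both sides: theta = arcsin(5)

Step 2 applies arcsin to 5. However, arcsin(x) is only defined for x in [-1, 1] because sin(theta) can only produce values in that range. Since |5| > 1, arcsin(5) is undefined. There is no angle whose sine equals 5.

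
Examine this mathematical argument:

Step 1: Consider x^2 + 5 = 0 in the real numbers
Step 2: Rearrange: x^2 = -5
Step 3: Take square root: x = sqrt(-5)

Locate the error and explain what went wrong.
Step 3: Take square root: x = sqrt(-5)

Step 3 takes the square root of -5, which is negative. In the real number system, the square root of a negative number is undefined. The equation x^2 + 5 = 0 has no real solutions. Square roots of negative numbers only exist in the complex numbers.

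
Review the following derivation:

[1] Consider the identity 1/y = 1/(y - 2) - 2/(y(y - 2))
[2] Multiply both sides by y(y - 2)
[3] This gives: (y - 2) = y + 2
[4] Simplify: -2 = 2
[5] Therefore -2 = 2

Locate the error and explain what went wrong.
Step 3: This gives: (y - 2) = y + 2

Step 3 makes a sign error when clearing denominators. Multiplying -2/(y(y - 2)) by y(y - 2) gives -2, not +2. The correct result is (y - 2) = y - 2, which is trivially true, not (y - 2) = y + 2. (Step 1 is a valid identity: 1/(y - 2) - 2/(y(y - 2)) = (y - 2)/(y(y - 2)) = 1/y.)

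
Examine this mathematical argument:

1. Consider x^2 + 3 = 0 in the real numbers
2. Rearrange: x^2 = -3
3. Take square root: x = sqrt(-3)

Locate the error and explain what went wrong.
Step 3: Take square root: x = sqrt(-3)

Step 3 takes the square root of -3, which is negative. In the real number system, the square root of a negative number is undefined. The equation x^2 + 3 = 0 has no real solutions. Square roots of negative numbers only exist in the complex numbers.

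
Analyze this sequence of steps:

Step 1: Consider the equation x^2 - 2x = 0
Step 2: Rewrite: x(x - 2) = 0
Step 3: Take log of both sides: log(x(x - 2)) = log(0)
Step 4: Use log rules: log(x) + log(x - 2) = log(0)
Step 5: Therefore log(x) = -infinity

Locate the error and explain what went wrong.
Step 3: Take log of both sides: log(x(x - 2)) = log(0)

Step 3 takes the logarithm of both sides, resulting in log(0) on the right side. The logarithm is only defined for positive numbers; log(0) is undefined (approaches negative infinity). This operation is invalid.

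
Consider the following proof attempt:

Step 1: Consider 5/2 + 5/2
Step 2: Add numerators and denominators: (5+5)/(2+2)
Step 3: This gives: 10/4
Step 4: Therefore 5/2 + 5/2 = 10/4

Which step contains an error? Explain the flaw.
Step 2: Add numerators and denominators: (5+5)/(2+2)

Step 2 incorrectly adds fractions by separately adding numerators and denominators. This is wrong. The correct method requires a common denominator: 5/2 + 5/2 = (5×2 + 5×2)/(2×2) = 20/4 = 5. The method used gives 10/4, which is different.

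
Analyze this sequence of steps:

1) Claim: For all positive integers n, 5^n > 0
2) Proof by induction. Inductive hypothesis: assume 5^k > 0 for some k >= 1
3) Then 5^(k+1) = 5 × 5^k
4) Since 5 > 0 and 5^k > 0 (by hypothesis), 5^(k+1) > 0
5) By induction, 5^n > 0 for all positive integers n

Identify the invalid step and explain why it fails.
Step 5: By induction, 5^n > 0 for all positive integers n

Step 5 concludes the proof by induction, but no base case was ever established. A valid induction proof requires: (1) a base case proving 5^1 > 0, and (2) an inductive step showing IF 5^k > 0 THEN 5^(k+1) > 0. Steps 2-4 correctly establish the inductive step, but without the base case the conclusion in step 5 does not follow.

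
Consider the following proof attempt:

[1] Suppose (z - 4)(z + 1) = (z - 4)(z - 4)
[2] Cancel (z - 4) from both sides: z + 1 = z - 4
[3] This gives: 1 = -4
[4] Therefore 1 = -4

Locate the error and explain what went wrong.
Step 2: Cancel (z - 4) from both sides: z + 1 = z - 4

Step 2 cancels (z - 4) from both sides. This is only valid if (z - 4) ≠ 0, i.e., z ≠ 4. When z = 4, both sides equal zero regardless of the other factors. The correct approach requires considering z = 4 as a separate case.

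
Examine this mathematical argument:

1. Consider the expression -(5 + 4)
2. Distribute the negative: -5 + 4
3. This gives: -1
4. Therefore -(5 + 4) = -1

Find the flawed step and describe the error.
Step 2: Distribute the negative: -5 + 4

Step 2 incorrectly distributes the negative sign. The correct distribution is -(5 + 4) = -5 - 4 = -9. The negative must be applied to both terms, not just the first. The error treats -(5 + 4) as -5 + 4, which equals -1 instead of -9.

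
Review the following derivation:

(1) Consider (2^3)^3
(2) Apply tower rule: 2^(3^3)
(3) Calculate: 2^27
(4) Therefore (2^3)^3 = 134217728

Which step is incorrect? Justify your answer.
Step 2: Apply tower rule: 2^(3^3)

Step 2 incorrectly states that (a^b)^c = a^(b^c). The correct rule is (a^b)^c = a^(b×c). The actual value is (2^3)^3 = 2^9 = 512, not 2^27 = 134217728.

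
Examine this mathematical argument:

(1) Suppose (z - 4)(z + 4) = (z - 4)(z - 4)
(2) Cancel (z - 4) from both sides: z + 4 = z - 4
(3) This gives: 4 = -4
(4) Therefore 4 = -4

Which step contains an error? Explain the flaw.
Step 2: Cancel (z - 4) from both sides: z + 4 = z - 4

Step 2 cancels (z - 4) from both sides. This is only valid if (z - 4) ≠ 0, i.e., z ≠ 4. When z = 4, both sides equal zero regardless of the other factors. The correct approach requires considering z = 4 as a separate case.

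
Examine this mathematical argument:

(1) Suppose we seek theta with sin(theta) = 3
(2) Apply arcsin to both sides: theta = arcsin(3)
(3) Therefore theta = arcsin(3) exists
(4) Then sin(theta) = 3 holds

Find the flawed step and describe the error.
Step 2: Apply arcsin to both sides: theta = arcsin(3)

Step 2 applies arcsin to 3. However, arcsin(x) is only defined for x in [-1, 1] because sin(theta) can only produce values in that range. Since |3| > 1, arcsin(3) is undefined. There is no angle whose sine equals 3.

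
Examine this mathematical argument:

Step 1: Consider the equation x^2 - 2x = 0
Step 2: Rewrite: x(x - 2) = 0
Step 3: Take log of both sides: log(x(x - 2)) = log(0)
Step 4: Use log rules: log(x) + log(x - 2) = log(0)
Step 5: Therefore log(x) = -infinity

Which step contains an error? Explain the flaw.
Step 3: Take log of both sides: log(x(x - 2)) = log(0)

Step 3 takes the logarithm of both sides, resulting in log(0) on the right side. The logarithm is only defined for positive numbers; log(0) is undefined (approaches negative infinity). This operation is invalid.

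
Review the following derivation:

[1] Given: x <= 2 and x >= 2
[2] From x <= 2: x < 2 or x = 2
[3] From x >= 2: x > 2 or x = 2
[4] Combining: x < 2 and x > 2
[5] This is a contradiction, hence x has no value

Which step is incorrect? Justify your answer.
Step 4: Combining: x < 2 and x > 2

Step 4 incorrectly combines the conditions. From x <= 2 and x >= 2, the intersection is x = 2. The error treats the 'or' cases as 'and' requirements. The correct conclusion is that x = 2 is the unique solution, not that no solution exists.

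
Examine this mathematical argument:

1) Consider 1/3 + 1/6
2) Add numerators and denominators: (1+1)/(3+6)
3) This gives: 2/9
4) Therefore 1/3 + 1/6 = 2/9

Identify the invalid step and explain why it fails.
Step 2: Add numerators and denominators: (1+1)/(3+6)

Step 2 incorrectly adds fractions by separately adding numerators and denominators. This is wrong. The correct method requires a common denominator: 1/3 + 1/6 = (1×6 + 1×3)/(3×6) = 9/18 = 1/2. The method used gives 2/9, which is different.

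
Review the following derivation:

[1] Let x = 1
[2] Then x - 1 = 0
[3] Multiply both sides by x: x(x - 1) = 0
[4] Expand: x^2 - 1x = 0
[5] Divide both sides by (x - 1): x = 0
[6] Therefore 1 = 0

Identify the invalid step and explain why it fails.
Step 5: Divide both sides by (x - 1): x = 0

Step 5 divides both sides by (x - 1). However, since x = 1, we have (x - 1) = 0. Division by zero is undefined, making this step invalid.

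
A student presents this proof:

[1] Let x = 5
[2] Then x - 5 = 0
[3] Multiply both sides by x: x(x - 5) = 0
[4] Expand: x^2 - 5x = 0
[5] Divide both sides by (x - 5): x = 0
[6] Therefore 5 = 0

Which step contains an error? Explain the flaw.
Step 5: Divide both sides by (x - 5): x = 0

Step 5 divides both sides by (x - 5). However, since x = 5, we have (x - 5) = 0. Division by zero is undefined, making this step invalid.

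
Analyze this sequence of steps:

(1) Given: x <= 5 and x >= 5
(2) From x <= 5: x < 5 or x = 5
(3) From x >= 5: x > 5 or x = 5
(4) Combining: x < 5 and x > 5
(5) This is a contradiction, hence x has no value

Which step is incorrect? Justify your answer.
Step 4: Combining: x < 5 and x > 5

Step 4 incorrectly combines the conditions. From x <= 5 and x >= 5, the intersection is x = 5. The error treats the 'or' cases as 'and' requirements. The correct conclusion is that x = 5 is the unique solution, not that no solution exists.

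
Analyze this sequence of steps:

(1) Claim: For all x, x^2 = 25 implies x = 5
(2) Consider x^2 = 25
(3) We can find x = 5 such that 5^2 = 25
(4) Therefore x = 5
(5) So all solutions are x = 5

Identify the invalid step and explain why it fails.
Step 4: Therefore x = 5

Step 4 incorrectly concludes that x = 5 is the only solution. The proof shows that x = 5 is A solution (existence), but does not show it is the ONLY solution (uniqueness). In fact, x = -5 is also a solution since (-5)^2 = 25. Finding one solution doesn't prove there are no others.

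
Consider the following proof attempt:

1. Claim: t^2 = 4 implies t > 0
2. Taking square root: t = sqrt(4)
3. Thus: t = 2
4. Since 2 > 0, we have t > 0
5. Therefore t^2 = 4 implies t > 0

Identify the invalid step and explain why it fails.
Step 2: Taking square root: t = sqrt(4)

Step 2 takes the square root and assumes the positive root only. The equation t^2 = 4 actually has two solutions: t = 2 and t = -2. The proof silently assumes t > 0 without justification, then uses this assumption to conclude t > 0, which is circular. The counterexample t = -2 shows the claim is false.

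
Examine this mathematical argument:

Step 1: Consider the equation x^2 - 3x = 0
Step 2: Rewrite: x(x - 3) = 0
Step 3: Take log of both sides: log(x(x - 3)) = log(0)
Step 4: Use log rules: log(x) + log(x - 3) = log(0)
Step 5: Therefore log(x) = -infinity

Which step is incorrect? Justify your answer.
Step 3: Take log of both sides: log(x(x - 3)) = log(0)

Step 3 takes the logarithm of both sides, resulting in log(0) on the right side. The logarithm is only defined for positive numbers; log(0) is undefined (approaches negative infinity). This operation is invalid.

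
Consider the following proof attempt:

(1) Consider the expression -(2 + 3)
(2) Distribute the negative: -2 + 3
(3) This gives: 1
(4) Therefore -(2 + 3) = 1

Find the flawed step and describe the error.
Step 2: Distribute the negative: -2 + 3

Step 2 incorrectly distributes the negative sign. The correct distribution is -(2 + 3) = -2 - 3 = -5. The negative must be applied to both terms, not just the first. The error treats -(2 + 3) as -2 + 3, which equals 1 instead of -5.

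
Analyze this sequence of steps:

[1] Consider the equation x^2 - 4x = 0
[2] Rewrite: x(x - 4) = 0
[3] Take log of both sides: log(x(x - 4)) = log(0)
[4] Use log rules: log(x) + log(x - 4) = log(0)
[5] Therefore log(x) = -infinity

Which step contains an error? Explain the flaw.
Step 3: Take log of both sides: log(x(x - 4)) = log(0)

Step 3 takes the logarithm of both sides, resulting in log(0) on the right side. The logarithm is only defined for positive numbers; log(0) is undefined (approaches negative infinity). This operation is invalid.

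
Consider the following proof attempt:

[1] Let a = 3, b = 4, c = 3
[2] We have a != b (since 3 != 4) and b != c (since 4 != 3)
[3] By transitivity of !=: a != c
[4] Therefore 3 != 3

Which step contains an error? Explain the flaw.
Step 3: By transitivity of !=: a != c

Step 3 incorrectly applies transitivity to the '!=' relation. Transitivity states: if a R b and b R c, then a R c. However, '!=' is not transitive. Counterexample: 3 != 4 and 4 != 3, but 3 = 3 (both equal 3). Transitivity holds for relations like <, <=, =, but not for !=.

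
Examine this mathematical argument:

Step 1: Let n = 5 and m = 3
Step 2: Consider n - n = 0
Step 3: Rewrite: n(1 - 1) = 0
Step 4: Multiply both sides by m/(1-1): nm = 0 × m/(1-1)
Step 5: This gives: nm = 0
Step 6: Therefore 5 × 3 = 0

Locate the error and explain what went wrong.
Step 4: Multiply both sides by m/(1-1): nm = 0 × m/(1-1)

Step 4 multiplies both sides by m/(1-1). However, 1-1 = 0, so this is multiplication by m/0, which is undefined. We cannot multiply by an undefined expression.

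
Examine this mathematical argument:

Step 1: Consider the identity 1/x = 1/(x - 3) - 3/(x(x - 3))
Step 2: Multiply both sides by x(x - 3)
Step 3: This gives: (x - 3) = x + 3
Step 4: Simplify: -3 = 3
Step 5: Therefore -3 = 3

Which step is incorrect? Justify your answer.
Step 3: This gives: (x - 3) = x + 3

Step 3 makes a sign error when clearing denominators. Multiplying -3/(x(x - 3)) by x(x - 3) gives -3, not +3. The correct result is (x - 3) = x - 3, which is trivially true, not (x - 3) = x + 3. (Step 1 is a valid identity: 1/(x - 3) - 3/(x(x - 3)) = (x - 3)/(x(x - 3)) = 1/x.)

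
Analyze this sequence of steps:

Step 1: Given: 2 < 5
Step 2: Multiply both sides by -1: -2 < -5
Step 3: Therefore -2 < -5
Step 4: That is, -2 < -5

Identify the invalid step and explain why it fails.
Step 2: Multiply both sides by -1: -2 < -5

Step 2 multiplies both sides by -1 but fails to reverse the inequality sign. When multiplying (or dividing) an inequality by a negative number, the direction must be reversed. Since 2 < 5, we should get -2 > -5, i.e., -2 > -5.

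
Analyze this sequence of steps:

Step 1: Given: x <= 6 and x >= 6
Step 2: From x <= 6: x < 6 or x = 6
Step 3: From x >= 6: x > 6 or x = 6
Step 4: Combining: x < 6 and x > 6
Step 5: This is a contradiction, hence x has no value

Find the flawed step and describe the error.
Step 4: Combining: x < 6 and x > 6

Step 4 incorrectly combines the conditions. From x <= 6 and x >= 6, the intersection is x = 6. The error treats the 'or' cases as 'and' requirements. The correct conclusion is that x = 6 is the unique solution, not that no solution exists.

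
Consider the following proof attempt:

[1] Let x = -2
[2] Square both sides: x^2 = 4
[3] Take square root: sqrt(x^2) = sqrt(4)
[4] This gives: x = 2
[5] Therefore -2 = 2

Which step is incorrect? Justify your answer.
Step 4: This gives: x = 2

Step 4 incorrectly states that sqrt(x^2) = x. The correct identity is sqrt(x^2) = |x|. Since x = -2 < 0, we have sqrt(x^2) = |-2| = 2, not x = -2.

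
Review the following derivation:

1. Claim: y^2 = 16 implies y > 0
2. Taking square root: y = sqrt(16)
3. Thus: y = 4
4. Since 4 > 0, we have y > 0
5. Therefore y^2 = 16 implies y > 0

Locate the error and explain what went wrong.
Step 2: Taking square root: y = sqrt(16)

Step 2 takes the square root and assumes the positive root only. The equation y^2 = 16 actually has two solutions: y = 4 and y = -4. The proof silently assumes y > 0 without justification, then uses this assumption to conclude y > 0, which is circular. The counterexample y = -4 shows the claim is false.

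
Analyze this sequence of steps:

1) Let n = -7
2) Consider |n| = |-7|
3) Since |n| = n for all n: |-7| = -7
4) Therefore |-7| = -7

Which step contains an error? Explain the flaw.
Step 3: Since |n| = n for all n: |-7| = -7

Step 3 incorrectly states that |n| = n for all n. The correct definition is |n| = n when n >= 0, and |n| = -n when n < 0. Since -7 < 0, we have |-7| = -(-7) = 7, not -7.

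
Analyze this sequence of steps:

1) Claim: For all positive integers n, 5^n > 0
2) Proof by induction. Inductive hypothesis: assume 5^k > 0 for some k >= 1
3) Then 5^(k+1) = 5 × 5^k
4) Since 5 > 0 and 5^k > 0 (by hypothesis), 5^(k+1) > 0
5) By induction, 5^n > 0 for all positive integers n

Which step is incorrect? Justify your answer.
Step 5: By induction, 5^n > 0 for all positive integers n

Step 5 concludes the proof by induction, but no base case was ever established. A valid induction proof requires: (1) a base case proving 5^1 > 0, and (2) an inductive step showing IF 5^k > 0 THEN 5^(k+1) > 0. Steps 2-4 correctly establish the inductive step, but without the base case the conclusion in step 5 does not follow.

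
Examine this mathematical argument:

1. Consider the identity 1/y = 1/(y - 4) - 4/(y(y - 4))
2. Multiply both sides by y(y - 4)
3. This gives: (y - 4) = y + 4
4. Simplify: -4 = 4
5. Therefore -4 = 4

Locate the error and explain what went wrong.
Step 3: This gives: (y - 4) = y + 4

Step 3 makes a sign error when clearing denominators. Multiplying -4/(y(y - 4)) by y(y - 4) gives -4, not +4. The correct result is (y - 4) = y - 4, which is trivially true, not (y - 4) = y + 4. (Step 1 is a valid identity: 1/(y - 4) - 4/(y(y - 4)) = (y - 4)/(y(y - 4)) = 1/y.)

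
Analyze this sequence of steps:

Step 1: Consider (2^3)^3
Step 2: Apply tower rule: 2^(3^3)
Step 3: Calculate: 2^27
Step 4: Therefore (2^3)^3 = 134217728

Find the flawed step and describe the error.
Step 2: Apply tower rule: 2^(3^3)

Step 2 incorrectly states that (a^b)^c = a^(b^c). The correct rule is (a^b)^c = a^(b×c). The actual value is (2^3)^3 = 2^9 = 512, not 2^27 = 134217728.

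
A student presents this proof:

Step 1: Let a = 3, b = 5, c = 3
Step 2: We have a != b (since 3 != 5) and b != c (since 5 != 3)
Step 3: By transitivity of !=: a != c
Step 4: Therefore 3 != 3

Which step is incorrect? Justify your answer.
Step 3: By transitivity of !=: a != c

Step 3 incorrectly applies transitivity to the '!=' relation. Transitivity states: if a R b and b R c, then a R c. However, '!=' is not transitive. Counterexample: 3 != 5 and 5 != 3, but 3 = 3 (both equal 3). Transitivity holds for relations like <, <=, =, but not for !=.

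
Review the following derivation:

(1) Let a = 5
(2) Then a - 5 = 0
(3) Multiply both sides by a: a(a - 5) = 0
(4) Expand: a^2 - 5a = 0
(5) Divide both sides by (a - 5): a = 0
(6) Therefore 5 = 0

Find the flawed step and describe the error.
Step 5: Divide both sides by (a - 5): a = 0

Step 5 divides both sides by (a - 5). However, since a = 5, we have (a - 5) = 0. Division by zero is undefined, making this step invalid.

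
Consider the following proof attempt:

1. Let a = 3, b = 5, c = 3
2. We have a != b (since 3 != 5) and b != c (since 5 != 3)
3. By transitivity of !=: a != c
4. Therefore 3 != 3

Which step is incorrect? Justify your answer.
Step 3: By transitivity of !=: a != c

Step 3 incorrectly applies transitivity to the '!=' relation. Transitivity states: if a R b and b R c, then a R c. However, '!=' is not transitive. Counterexample: 3 != 5 and 5 != 3, but 3 = 3 (both equal 3). Transitivity holds for relations like <, <=, =, but not for !=.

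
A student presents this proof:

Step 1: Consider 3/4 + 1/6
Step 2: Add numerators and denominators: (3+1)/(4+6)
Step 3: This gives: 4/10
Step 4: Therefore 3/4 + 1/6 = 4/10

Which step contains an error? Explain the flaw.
Step 2: Add numerators and denominators: (3+1)/(4+6)

Step 2 incorrectly adds fractions by separately adding numerators and denominators. This is wrong. The correct method requires a common denominator: 3/4 + 1/6 = (3×6 + 1×4)/(4×6) = 22/24 = 11/12. The method used gives 4/10, which is different.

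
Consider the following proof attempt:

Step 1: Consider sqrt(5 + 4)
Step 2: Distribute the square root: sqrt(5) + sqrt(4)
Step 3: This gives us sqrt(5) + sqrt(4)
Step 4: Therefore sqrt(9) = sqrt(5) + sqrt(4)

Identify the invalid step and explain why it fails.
Step 2: Distribute the square root: sqrt(5) + sqrt(4)

Step 2 incorrectly 'distributes' the square root over addition. The square root function does not distribute: sqrt(a + b) ≠ sqrt(a) + sqrt(b). In fact, sqrt(5 + 4) = sqrt(9) ≈ 3.0000, while sqrt(5) + sqrt(4) ≈ 4.2361.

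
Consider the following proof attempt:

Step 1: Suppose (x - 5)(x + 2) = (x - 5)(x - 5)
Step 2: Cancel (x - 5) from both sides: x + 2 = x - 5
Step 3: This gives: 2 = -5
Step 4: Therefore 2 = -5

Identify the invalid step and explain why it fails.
Step 2: Cancel (x - 5) from both sides: x + 2 = x - 5

Step 2 cancels (x - 5) from both sides. This is only valid if (x - 5) ≠ 0, i.e., x ≠ 5. When x = 5, both sides equal zero regardless of the other factors. The correct approach requires considering x = 5 as a separate case.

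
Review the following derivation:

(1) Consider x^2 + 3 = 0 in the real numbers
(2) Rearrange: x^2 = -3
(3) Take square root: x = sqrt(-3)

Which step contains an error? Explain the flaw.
Step 3: Take square root: x = sqrt(-3)

Step 3 takes the square root of -3, which is negative. In the real number system, the square root of a negative number is undefined. The equation x^2 + 3 = 0 has no real solutions. Square roots of negative numbers only exist in the complex numbers.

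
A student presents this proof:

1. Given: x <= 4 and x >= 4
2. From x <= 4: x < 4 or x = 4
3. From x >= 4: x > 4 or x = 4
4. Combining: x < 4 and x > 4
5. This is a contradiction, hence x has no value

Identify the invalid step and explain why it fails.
Step 4: Combining: x < 4 and x > 4

Step 4 incorrectly combines the conditions. From x <= 4 and x >= 4, the intersection is x = 4. The error treats the 'or' cases as 'and' requirements. The correct conclusion is that x = 4 is the unique solution, not that no solution exists.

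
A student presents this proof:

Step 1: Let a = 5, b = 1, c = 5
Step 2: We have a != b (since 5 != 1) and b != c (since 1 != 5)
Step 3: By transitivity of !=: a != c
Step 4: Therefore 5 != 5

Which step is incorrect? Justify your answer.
Step 3: By transitivity of !=: a != c

Step 3 incorrectly applies transitivity to the '!=' relation. Transitivity states: if a R b and b R c, then a R c. However, '!=' is not transitive. Counterexample: 5 != 1 and 1 != 5, but 5 = 5 (both equal 5). Transitivity holds for relations like <, <=, =, but not for !=.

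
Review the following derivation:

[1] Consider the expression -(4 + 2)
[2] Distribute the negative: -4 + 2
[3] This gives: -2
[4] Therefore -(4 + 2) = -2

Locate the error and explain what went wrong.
Step 2: Distribute the negative: -4 + 2

Step 2 incorrectly distributes the negative sign. The correct distribution is -(4 + 2) = -4 - 2 = -6. The negative must be applied to both terms, not just the first. The error treats -(4 + 2) as -4 + 2, which equals -2 instead of -6.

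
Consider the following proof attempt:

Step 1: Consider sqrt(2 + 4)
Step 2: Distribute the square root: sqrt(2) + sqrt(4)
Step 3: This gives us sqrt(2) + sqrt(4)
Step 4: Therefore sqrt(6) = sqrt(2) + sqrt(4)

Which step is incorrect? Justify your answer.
Step 2: Distribute the square root: sqrt(2) + sqrt(4)

Step 2 incorrectly 'distributes' the square root over addition. The square root function does not distribute: sqrt(a + b) ≠ sqrt(a) + sqrt(b). In fact, sqrt(2 + 4) = sqrt(6) ≈ 2.4495, while sqrt(2) + sqrt(4) ≈ 3.4142.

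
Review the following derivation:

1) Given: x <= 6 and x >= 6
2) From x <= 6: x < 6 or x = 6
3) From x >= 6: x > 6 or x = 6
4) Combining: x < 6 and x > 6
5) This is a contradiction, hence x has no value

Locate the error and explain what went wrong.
Step 4: Combining: x < 6 and x > 6

Step 4 incorrectly combines the conditions. From x <= 6 and x >= 6, the intersection is x = 6. The error treats the 'or' cases as 'and' requirements. The correct conclusion is that x = 6 is the unique solution, not that no solution exists.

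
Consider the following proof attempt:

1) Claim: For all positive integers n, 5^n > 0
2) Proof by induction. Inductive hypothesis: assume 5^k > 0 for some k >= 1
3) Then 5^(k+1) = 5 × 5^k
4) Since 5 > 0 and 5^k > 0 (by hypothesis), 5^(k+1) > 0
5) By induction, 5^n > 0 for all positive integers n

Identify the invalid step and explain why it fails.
Step 5: By induction, 5^n > 0 for all positive integers n

Step 5 concludes the proof by induction, but no base case was ever established. A valid induction proof requires: (1) a base case proving 5^1 > 0, and (2) an inductive step showing IF 5^k > 0 THEN 5^(k+1) > 0. Steps 2-4 correctly establish the inductive step, but without the base case the conclusion in step 5 does not follow.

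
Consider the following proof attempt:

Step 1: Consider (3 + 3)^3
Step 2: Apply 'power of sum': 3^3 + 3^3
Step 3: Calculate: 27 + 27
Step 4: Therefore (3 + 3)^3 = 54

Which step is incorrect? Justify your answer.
Step 2: Apply 'power of sum': 3^3 + 3^3

Step 2 incorrectly applies a non-existent rule '(a+b)^n = a^n + b^n'. This is false in general. The correct expansion uses the binomial theorem. The actual value is (3 + 3)^3 = 6^3 = 216, not 54.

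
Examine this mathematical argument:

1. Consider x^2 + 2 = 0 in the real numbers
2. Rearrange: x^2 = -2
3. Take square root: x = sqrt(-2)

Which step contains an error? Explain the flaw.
Step 3: Take square root: x = sqrt(-2)

Step 3 takes the square root of -2, which is negative. In the real number system, the square root of a negative number is undefined. The equation x^2 + 2 = 0 has no real solutions. Square roots of negative numbers only exist in the complex numbers.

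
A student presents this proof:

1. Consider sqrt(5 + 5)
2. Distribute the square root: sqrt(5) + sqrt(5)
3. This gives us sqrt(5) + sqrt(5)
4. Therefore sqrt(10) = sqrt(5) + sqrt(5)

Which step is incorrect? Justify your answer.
Step 2: Distribute the square root: sqrt(5) + sqrt(5)

Step 2 incorrectly 'distributes' the square root over addition. The square root function does not distribute: sqrt(a + b) ≠ sqrt(a) + sqrt(b). In fact, sqrt(5 + 5) = sqrt(10) ≈ 3.1623, while sqrt(5) + sqrt(5) ≈ 4.4721.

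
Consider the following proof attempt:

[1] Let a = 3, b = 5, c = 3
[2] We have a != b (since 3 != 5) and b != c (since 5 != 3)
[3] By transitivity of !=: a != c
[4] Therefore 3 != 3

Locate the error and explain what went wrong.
Step 3: By transitivity of !=: a != c

Step 3 incorrectly applies transitivity to the '!=' relation. Transitivity states: if a R b and b R c, then a R c. However, '!=' is not transitive. Counterexample: 3 != 5 and 5 != 3, but 3 = 3 (both equal 3). Transitivity holds for relations like <, <=, =, but not for !=.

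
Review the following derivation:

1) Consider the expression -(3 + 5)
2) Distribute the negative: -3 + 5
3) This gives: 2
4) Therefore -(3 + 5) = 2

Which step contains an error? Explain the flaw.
Step 2: Distribute the negative: -3 + 5

Step 2 incorrectly distributes the negative sign. The correct distribution is -(3 + 5) = -3 - 5 = -8. The negative must be applied to both terms, not just the first. The error treats -(3 + 5) as -3 + 5, which equals 2 instead of -8.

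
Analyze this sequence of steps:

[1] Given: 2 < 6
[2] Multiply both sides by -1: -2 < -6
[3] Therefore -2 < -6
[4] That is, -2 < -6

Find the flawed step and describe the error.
Step 2: Multiply both sides by -1: -2 < -6

Step 2 multiplies both sides by -1 but fails to reverse the inequality sign. When multiplying (or dividing) an inequality by a negative number, the direction must be reversed. Since 2 < 6, we should get -2 > -6, i.e., -2 > -6.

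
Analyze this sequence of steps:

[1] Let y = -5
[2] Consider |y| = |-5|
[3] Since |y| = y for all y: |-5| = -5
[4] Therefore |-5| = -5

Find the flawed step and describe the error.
Step 3: Since |y| = y for all y: |-5| = -5

Step 3 incorrectly states that |y| = y for all y. The correct definition is |y| = y when y >= 0, and |y| = -y when y < 0. Since -5 < 0, we have |-5| = -(-5) = 5, not -5.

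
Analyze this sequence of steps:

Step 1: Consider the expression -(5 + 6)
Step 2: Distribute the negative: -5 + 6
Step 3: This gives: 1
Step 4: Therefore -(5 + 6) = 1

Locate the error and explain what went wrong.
Step 2: Distribute the negative: -5 + 6

Step 2 incorrectly distributes the negative sign. The correct distribution is -(5 + 6) = -5 - 6 = -11. The negative must be applied to both terms, not just the first. The error treats -(5 + 6) as -5 + 6, which equals 1 instead of -11.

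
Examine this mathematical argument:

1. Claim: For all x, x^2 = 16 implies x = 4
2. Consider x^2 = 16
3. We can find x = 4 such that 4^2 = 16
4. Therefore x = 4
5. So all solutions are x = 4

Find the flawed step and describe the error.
Step 4: Therefore x = 4

Step 4 incorrectly concludes that x = 4 is the only solution. The proof shows that x = 4 is A solution (existence), but does not show it is the ONLY solution (uniqueness). In fact, x = -4 is also a solution since (-4)^2 = 16. Finding one solution doesn't prove there are no others.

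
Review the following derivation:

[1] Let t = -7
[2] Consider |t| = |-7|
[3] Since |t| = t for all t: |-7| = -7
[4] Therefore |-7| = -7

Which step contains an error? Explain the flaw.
Step 3: Since |t| = t for all t: |-7| = -7

Step 3 incorrectly states that |t| = t for all t. The correct definition is |t| = t when t >= 0, and |t| = -t when t < 0. Since -7 < 0, we have |-7| = -(-7) = 7, not -7.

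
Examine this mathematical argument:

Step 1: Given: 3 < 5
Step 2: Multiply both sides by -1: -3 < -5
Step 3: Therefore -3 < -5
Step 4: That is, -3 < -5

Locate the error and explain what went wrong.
Step 2: Multiply both sides by -1: -3 < -5

Step 2 multiplies both sides by -1 but fails to reverse the inequality sign. When multiplying (or dividing) an inequality by a negative number, the direction must be reversed. Since 3 < 5, we should get -3 > -5, i.e., -3 > -5.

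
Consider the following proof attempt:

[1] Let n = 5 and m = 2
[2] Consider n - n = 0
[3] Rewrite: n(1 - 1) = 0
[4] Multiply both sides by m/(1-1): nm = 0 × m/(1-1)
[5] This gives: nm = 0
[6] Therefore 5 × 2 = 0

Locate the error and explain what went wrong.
Step 4: Multiply both sides by m/(1-1): nm = 0 × m/(1-1)

Step 4 multiplies both sides by m/(1-1). However, 1-1 = 0, so this is multiplication by m/0, which is undefined. We cannot multiply by an undefined expression.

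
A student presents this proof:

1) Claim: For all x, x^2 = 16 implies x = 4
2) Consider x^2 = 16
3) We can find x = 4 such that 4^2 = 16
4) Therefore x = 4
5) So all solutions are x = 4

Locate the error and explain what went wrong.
Step 4: Therefore x = 4

Step 4 incorrectly concludes that x = 4 is the only solution. The proof shows that x = 4 is A solution (existence), but does not show it is the ONLY solution (uniqueness). In fact, x = -4 is also a solution since (-4)^2 = 16. Finding one solution doesn't prove there are no others.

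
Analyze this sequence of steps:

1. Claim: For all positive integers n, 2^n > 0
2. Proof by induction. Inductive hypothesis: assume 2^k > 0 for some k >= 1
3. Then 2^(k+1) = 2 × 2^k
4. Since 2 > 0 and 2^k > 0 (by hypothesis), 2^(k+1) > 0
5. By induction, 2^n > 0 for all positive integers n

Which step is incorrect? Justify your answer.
Step 5: By induction, 2^n > 0 for all positive integers n

Step 5 concludes the proof by induction, but no base case was ever established. A valid induction proof requires: (1) a base case proving 2^1 > 0, and (2) an inductive step showing IF 2^k > 0 THEN 2^(k+1) > 0. Steps 2-4 correctly establish the inductive step, but without the base case the conclusion in step 5 does not follow.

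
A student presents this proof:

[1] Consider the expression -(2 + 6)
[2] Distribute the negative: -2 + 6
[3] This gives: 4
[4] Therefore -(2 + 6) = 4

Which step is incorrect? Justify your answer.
Step 2: Distribute the negative: -2 + 6

Step 2 incorrectly distributes the negative sign. The correct distribution is -(2 + 6) = -2 - 6 = -8. The negative must be applied to both terms, not just the first. The error treats -(2 + 6) as -2 + 6, which equals 4 instead of -8.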